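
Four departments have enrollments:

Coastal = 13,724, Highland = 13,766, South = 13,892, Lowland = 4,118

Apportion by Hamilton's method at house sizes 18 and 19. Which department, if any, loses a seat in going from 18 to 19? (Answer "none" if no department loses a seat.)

At 18 seats: Coastal 5, Highland 5, South 6, Lowland 2.
At 19 seats: Coastal 6, Highland 6, South 6, Lowland 1.
Lowland drops from 2 to 1.

Lowland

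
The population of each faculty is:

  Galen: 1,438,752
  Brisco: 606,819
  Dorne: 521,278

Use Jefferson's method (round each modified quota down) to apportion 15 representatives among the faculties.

Standard divisor 2566849/15 ≈ 171123.267; standard quotas: Galen 8.408, Brisco 3.546, Dorne 3.046.
Rounding down gives 8, 3, 3 = 14 seats, so the divisor must be adjusted.
With modified divisor 155800: modified quotas Galen 9.235, Brisco 3.895, Dorne 3.346.
Rounding down: Galen 9, Brisco 3, Dorne 3 (total 15).

Galen=9; Brisco=3; Dorne=3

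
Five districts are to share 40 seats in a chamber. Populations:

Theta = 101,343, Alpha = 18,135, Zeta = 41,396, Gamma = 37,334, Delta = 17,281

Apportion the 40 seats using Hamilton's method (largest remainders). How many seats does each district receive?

Theta 19; Alpha 3; Zeta 8; Gamma 7; Delta 3

Total 215489; standard divisor 215489/40 ≈ 5387.225.
Standard quotas: Theta 18.8117, Alpha 3.3663, Zeta 7.6841, Gamma 6.9301, Delta 3.2078.
Lower quotas: Theta 18, Alpha 3, Zeta 7, Gamma 6, Delta 3 (sum 37, leaving 3 seats).
Remainders in descending order: Gamma 0.9301, Theta 0.8117, Zeta 0.6841, Alpha 0.3663, Delta 0.2078.
The surplus seats go to Gamma, Theta, Zeta.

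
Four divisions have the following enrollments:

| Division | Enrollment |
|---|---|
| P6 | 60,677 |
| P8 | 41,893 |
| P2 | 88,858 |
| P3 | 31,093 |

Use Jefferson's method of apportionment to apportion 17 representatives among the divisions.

Standard divisor 222521/17 ≈ 13089.471; standard quotas: P6 4.636, P8 3.201, P2 6.789, P3 2.375.
Rounding down gives 4, 3, 6, 2 = 15 seats, so the divisor must be adjusted.
With modified divisor 11600: modified quotas P6 5.231, P8 3.611, P2 7.660, P3 2.680.
Rounding down: P6 5, P8 3, P2 7, P3 2 (total 17).

P6=5, P8=3, P2=7, P3=2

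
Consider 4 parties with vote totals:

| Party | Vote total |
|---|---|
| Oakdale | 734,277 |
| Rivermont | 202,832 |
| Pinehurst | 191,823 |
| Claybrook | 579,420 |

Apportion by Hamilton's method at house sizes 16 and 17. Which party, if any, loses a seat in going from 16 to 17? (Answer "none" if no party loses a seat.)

At 16 seats: Oakdale 7, Rivermont 2, Pinehurst 2, Claybrook 5.
At 17 seats: Oakdale 7, Rivermont 2, Pinehurst 2, Claybrook 6.
No party's allocation decreased.

none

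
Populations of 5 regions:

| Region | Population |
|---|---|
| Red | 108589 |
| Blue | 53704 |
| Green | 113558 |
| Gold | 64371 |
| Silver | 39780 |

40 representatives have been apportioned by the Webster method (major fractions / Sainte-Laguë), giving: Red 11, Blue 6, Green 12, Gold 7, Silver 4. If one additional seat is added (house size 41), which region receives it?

Red

Priority for the next seat is population ÷ (current seats + 0.5).
Priorities: Red 9442.522, Blue 8262.154, Green 9084.640, Gold 8582.800, Silver 8840.000.
Highest priority: Red.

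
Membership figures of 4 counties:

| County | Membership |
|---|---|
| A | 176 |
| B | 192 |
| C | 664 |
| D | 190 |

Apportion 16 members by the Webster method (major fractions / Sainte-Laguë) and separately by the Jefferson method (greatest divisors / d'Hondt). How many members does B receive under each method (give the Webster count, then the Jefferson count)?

3 and 2

Webster: A 2, B 3, C 9, D 2.
Jefferson: A 2, B 2, C 10, D 2.
B gets 3 under Webster and 2 under Jefferson.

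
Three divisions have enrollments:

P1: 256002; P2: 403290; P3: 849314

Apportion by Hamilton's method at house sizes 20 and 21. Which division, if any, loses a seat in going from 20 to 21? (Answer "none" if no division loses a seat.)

P1

At 20 seats: P1 4, P2 5, P3 11.
At 21 seats: P1 3, P2 6, P3 12.
P1 drops from 4 to 3.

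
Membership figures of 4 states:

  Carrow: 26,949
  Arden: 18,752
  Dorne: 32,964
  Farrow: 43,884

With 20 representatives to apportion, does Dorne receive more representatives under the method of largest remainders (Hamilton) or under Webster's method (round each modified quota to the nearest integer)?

Hamilton: Carrow 5, Arden 3, Dorne 5, Farrow 7.
Webster: Carrow 4, Arden 3, Dorne 6, Farrow 7.
Dorne gets 5 under Hamilton and 6 under Webster.

Webster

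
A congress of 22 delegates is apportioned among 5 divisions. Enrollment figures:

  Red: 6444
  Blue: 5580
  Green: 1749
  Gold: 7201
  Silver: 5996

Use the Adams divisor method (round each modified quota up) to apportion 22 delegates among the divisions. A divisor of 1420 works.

With modified divisor 1420: modified quotas Red 4.538, Blue 3.930, Green 1.232, Gold 5.071, Silver 4.223.
Rounding up: Red 5, Blue 4, Green 2, Gold 6, Silver 5 (total 22).

Red 5; Blue 4; Green 2; Gold 6; Silver 5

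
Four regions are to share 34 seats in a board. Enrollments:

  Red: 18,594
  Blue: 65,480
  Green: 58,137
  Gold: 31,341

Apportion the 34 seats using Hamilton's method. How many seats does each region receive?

The standard divisor is 173552/34 ≈ 5104.471.
Standard quotas: Red 3.6427, Blue 12.8280, Green 11.3894, Gold 6.1399.
Lower quotas: Red 3, Blue 12, Green 11, Gold 6 (sum 32, leaving 2 seats).
Remainders in descending order: Blue 0.8280, Red 0.6427, Green 0.3894, Gold 0.1399.
Largest remainders: Blue, Red receive the extra seats.

Red: 4, Blue: 13, Green: 11, Gold: 6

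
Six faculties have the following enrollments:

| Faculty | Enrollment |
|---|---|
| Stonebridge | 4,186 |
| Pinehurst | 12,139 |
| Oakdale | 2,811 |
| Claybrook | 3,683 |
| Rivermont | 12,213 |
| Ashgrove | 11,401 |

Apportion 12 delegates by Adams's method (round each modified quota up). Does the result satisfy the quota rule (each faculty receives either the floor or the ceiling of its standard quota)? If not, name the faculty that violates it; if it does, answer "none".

none

Standard quotas: Stonebridge 1.082, Pinehurst 3.137, Oakdale 0.726, Claybrook 0.952, Rivermont 3.156, Ashgrove 2.946.
Adams allocation: Stonebridge 1, Pinehurst 3, Oakdale 1, Claybrook 1, Rivermont 3, Ashgrove 3.
Every allocation lies between the lower and upper quota.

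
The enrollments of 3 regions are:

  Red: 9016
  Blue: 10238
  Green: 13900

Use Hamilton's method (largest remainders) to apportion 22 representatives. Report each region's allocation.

Total 33154; standard divisor 33154/22 = 1507.
Standard quotas: Red 5.9827, Blue 6.7936, Green 9.2236.
Lower quotas: Red 5, Blue 6, Green 9 (sum 20, leaving 2 seats).
Remainders in descending order: Red 0.9827, Blue 0.7936, Green 0.2236.
The surplus seats go to Red, Blue.

Red=6, Blue=7, Green=9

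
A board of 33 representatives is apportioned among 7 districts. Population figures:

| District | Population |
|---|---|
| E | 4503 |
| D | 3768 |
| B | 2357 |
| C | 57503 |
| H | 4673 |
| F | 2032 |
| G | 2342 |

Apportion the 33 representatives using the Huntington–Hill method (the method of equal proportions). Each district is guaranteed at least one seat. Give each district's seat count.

With divisor 2398: modified quotas E 1.878, D 1.571, B 0.983, C 23.980, H 1.949, F 0.847, G 0.977.
Geometric-mean thresholds: E √(1·2)=1.414, D √(1·2)=1.414, B (min 1), C √(23·24)=23.495, H √(1·2)=1.414, F (min 1), G (min 1).
Each quota rounded against its threshold gives E 2, D 2, B 1, C 24, H 2, F 1, G 1 (total 33).

E 2; D 2; B 1; C 24; H 2; F 1; G 1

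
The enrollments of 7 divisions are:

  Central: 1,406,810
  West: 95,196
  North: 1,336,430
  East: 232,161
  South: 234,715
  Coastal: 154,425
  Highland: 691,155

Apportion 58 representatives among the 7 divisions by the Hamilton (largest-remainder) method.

Central: 20, West: 1, North: 19, East: 3, South: 3, Coastal: 2, Highland: 10

Total 4150892; standard divisor 4150892/58 ≈ 71567.103.
Standard quotas: Central 19.6572, West 1.3302, North 18.6738, East 3.2440, South 3.2796, Coastal 2.1578, Highland 9.6574.
Lower quotas: Central 19, West 1, North 18, East 3, South 3, Coastal 2, Highland 9 (sum 55, leaving 3 seats).
Remainders in descending order: North 0.6738, Highland 0.6574, Central 0.6572, West 0.3302, South 0.2796, East 0.2440, Coastal 0.1578.
Largest remainders: North, Highland, Central receive the extra seats.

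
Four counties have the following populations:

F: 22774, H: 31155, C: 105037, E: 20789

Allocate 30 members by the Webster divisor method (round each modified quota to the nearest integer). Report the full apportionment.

F=4, H=5, C=18, E=3

Standard divisor 179755/30 ≈ 5991.833; standard quotas: F 3.801, H 5.200, C 17.530, E 3.470.
Rounding to the nearest integer gives F 4, H 5, C 18, E 3 — total 30, matching the house size, so no adjustment is needed.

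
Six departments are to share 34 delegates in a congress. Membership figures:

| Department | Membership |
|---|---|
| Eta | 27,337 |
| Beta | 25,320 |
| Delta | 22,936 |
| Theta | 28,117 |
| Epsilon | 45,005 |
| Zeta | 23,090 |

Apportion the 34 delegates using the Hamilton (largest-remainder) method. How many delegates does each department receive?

Total 171805; standard divisor 171805/34 ≈ 5053.088.
Standard quotas: Eta 5.4100, Beta 5.0108, Delta 4.5390, Theta 5.5643, Epsilon 8.9064, Zeta 4.5695.
Lower quotas: Eta 5, Beta 5, Delta 4, Theta 5, Epsilon 8, Zeta 4 (sum 31, leaving 3 seats).
Remainders in descending order: Epsilon 0.9064, Zeta 0.5695, Theta 0.5643, Delta 0.5390, Eta 0.4100, Beta 0.0108.
Largest remainders: Epsilon, Zeta, Theta receive the extra seats.

Eta=5; Beta=5; Delta=4; Theta=6; Epsilon=9; Zeta=5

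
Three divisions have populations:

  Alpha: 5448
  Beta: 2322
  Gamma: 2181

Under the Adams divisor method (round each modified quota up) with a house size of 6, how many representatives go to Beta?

Standard divisor 9951/6 ≈ 1658.5; standard quotas: Alpha 3.285, Beta 1.400, Gamma 1.315.
Rounding up gives 4, 2, 2 = 8 seats, so the divisor must be adjusted.
With modified divisor 2250: modified quotas Alpha 2.421, Beta 1.032, Gamma 0.969.
Rounding up: Alpha 3, Beta 2, Gamma 1 (total 6).
Beta receives 2.

2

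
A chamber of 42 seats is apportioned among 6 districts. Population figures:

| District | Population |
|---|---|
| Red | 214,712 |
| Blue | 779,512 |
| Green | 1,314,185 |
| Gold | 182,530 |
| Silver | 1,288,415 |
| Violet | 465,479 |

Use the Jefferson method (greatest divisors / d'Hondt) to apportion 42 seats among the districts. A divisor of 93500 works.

With modified divisor 93500: modified quotas Red 2.296, Blue 8.337, Green 14.055, Gold 1.952, Silver 13.780, Violet 4.978.
Rounding down: Red 2, Blue 8, Green 14, Gold 1, Silver 13, Violet 4 (total 42).

Red=2, Blue=8, Green=14, Gold=1, Silver=13, Violet=4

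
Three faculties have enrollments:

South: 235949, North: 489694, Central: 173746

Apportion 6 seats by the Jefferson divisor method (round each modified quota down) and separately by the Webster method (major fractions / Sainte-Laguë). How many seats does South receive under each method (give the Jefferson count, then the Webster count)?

Jefferson: South 1, North 4, Central 1.
Webster: South 2, North 3, Central 1.
South gets 1 under Jefferson and 2 under Webster.

1 and 2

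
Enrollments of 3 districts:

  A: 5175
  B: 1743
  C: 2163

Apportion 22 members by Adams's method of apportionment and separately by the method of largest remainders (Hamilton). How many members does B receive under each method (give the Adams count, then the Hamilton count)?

5 and 4

Adams: A 12, B 5, C 5.
Hamilton: A 13, B 4, C 5.
B gets 5 under Adams and 4 under Hamilton.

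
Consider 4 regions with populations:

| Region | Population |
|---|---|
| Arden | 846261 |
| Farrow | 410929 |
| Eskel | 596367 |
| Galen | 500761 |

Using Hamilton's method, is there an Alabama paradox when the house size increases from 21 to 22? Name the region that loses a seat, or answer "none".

none

At 21 seats: Arden 8, Farrow 4, Eskel 5, Galen 4.
At 22 seats: Arden 8, Farrow 4, Eskel 5, Galen 5.
No region's allocation decreased.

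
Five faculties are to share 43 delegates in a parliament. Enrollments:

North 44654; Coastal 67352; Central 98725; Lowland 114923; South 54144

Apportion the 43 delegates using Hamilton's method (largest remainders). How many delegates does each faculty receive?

North 5; Coastal 8; Central 11; Lowland 13; South 6

Total 379798; standard divisor 379798/43 ≈ 8832.512.
Standard quotas: North 5.0556, Coastal 7.6255, Central 11.1775, Lowland 13.0114, South 6.1301.
Lower quotas: North 5, Coastal 7, Central 11, Lowland 13, South 6 (sum 42, leaving 1 seat).
Remainders in descending order: Coastal 0.6255, Central 0.1775, South 0.1301, North 0.0556, Lowland 0.0114.
Largest remainder: Coastal receives the extra seat.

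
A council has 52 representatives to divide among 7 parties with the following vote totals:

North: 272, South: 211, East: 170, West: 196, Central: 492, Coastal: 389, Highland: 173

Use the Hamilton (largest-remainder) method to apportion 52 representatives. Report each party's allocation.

Standard divisor: 1903 ÷ 52 ≈ 36.596.
Standard quotas: North 7.432, South 5.766, East 4.645, West 5.356, Central 13.444, Coastal 10.630, Highland 4.727.
Lower quotas: North 7, South 5, East 4, West 5, Central 13, Coastal 10, Highland 4 (sum 48, leaving 4 seats).
Remainders in descending order: South 0.766, Highland 0.727, East 0.645, Coastal 0.630, Central 0.444, North 0.432, West 0.356.
Largest remainders: South, Highland, East, Coastal receive the extra seats.

North=7; South=6; East=5; West=5; Central=13; Coastal=11; Highland=5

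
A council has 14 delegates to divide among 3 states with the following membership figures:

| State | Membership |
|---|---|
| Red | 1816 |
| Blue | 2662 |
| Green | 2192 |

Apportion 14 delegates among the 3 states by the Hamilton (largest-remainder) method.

Total 6670; standard divisor 6670/14 ≈ 476.429.
Standard quotas: Red 3.812, Blue 5.587, Green 4.601.
Lower quotas: Red 3, Blue 5, Green 4 (sum 12, leaving 2 seats).
Remainders in descending order: Red 0.812, Green 0.601, Blue 0.587.
Largest remainders: Red, Green receive the extra seats.

Red: 4; Blue: 5; Green: 5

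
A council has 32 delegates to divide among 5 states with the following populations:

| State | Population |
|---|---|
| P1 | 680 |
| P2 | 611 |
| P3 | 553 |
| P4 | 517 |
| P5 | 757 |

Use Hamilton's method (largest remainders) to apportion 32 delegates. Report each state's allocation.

The standard divisor is 3118/32 ≈ 97.438.
Standard quotas: P1 6.979, P2 6.271, P3 5.675, P4 5.306, P5 7.769.
Lower quotas: P1 6, P2 6, P3 5, P4 5, P5 7 (sum 29, leaving 3 seats).
Remainders in descending order: P1 0.979, P5 0.769, P3 0.675, P4 0.306, P2 0.271.
Largest remainders: P1, P5, P3 receive the extra seats.

P1 7; P2 6; P3 6; P4 5; P5 8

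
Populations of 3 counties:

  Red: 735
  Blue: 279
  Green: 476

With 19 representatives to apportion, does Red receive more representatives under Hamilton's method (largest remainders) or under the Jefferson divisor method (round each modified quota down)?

Hamilton: Red 9, Blue 4, Green 6.
Jefferson: Red 10, Blue 3, Green 6.
Red gets 9 under Hamilton and 10 under Jefferson.

Jefferson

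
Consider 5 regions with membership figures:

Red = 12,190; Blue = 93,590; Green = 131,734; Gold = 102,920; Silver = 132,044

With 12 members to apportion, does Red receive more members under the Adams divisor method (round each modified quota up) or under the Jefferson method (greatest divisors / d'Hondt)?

Adams

Adams: Red 1, Blue 2, Green 3, Gold 3, Silver 3.
Jefferson: Red 0, Blue 2, Green 3, Gold 3, Silver 4.
Red gets 1 under Adams and 0 under Jefferson.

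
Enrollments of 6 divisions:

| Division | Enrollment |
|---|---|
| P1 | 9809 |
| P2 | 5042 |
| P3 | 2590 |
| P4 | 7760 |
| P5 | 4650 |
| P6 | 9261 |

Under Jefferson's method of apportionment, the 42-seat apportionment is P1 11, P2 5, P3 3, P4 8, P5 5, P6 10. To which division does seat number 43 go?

Priority for the next seat is population ÷ (current seats + 1).
Priorities: P1 817.417, P2 840.333, P3 647.500, P4 862.222, P5 775.000, P6 841.909.
Highest priority: P4.

P4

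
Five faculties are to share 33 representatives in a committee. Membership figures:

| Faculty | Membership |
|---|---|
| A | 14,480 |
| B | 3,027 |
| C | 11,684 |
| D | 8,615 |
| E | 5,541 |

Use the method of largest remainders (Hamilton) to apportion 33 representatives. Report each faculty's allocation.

A=11, B=2, C=9, D=7, E=4

The standard divisor is 43347/33 ≈ 1313.545.
Standard quotas: A 11.0236, B 2.3045, C 8.8950, D 6.5586, E 4.2184.
Lower quotas: A 11, B 2, C 8, D 6, E 4 (sum 31, leaving 2 seats).
Remainders in descending order: C 0.8950, D 0.5586, B 0.3045, E 0.2184, A 0.0236.
The surplus seats go to C, D.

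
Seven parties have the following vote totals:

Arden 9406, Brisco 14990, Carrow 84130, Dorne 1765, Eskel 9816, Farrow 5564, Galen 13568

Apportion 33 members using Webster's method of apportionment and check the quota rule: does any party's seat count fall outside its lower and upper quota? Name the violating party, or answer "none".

Carrow

Standard quotas: Arden 2.229, Brisco 3.553, Carrow 19.939, Dorne 0.418, Eskel 2.326, Farrow 1.319, Galen 3.216.
Webster allocation: Arden 2, Brisco 4, Carrow 21, Dorne 0, Eskel 2, Farrow 1, Galen 3.
Carrow has quota 19.939 (lower 19, upper 20) but receives 21 — outside the quota interval.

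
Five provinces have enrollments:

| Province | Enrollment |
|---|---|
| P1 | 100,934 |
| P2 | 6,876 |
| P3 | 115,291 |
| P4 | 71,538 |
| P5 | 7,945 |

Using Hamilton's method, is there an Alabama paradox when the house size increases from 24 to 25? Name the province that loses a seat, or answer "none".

none

At 24 seats: P1 8, P2 0, P3 9, P4 6, P5 1.
At 25 seats: P1 8, P2 1, P3 9, P4 6, P5 1.
No province's allocation decreased.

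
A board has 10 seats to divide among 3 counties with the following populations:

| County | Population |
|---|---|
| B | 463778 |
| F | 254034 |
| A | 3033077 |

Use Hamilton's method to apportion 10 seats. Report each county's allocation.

Standard divisor: 3750889 ÷ 10 ≈ 375088.9.
Standard quotas: B 1.2364, F 0.6773, A 8.0863.
Lower quotas: B 1, F 0, A 8 (sum 9, leaving 1 seat).
Remainders in descending order: F 0.6773, B 0.2364, A 0.0863.
Largest remainder: F receives the extra seat.

B 1, F 1, A 8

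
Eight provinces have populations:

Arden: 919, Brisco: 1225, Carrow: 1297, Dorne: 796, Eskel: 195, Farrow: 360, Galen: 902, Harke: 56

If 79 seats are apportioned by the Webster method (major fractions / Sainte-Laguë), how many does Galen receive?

Standard divisor 5750/79 ≈ 72.785; standard quotas: Arden 12.626, Brisco 16.830, Carrow 17.820, Dorne 10.936, Eskel 2.679, Farrow 4.946, Galen 12.393, Harke 0.769.
Rounding to the nearest integer gives 13, 17, 18, 11, 3, 5, 12, 1 = 80 seats, so the divisor must be adjusted.
With modified divisor 74: modified quotas Arden 12.419, Brisco 16.554, Carrow 17.527, Dorne 10.757, Eskel 2.635, Farrow 4.865, Galen 12.189, Harke 0.757.
Rounding to the nearest integer: Arden 12, Brisco 17, Carrow 18, Dorne 11, Eskel 3, Farrow 5, Galen 12, Harke 1 (total 79).
Galen receives 12.

12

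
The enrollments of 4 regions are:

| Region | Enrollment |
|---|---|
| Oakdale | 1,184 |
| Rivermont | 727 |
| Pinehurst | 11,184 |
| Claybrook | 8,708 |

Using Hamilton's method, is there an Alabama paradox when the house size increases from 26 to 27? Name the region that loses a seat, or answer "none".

Oakdale

At 26 seats: Oakdale 2, Rivermont 1, Pinehurst 13, Claybrook 10.
At 27 seats: Oakdale 1, Rivermont 1, Pinehurst 14, Claybrook 11.
Oakdale drops from 2 to 1.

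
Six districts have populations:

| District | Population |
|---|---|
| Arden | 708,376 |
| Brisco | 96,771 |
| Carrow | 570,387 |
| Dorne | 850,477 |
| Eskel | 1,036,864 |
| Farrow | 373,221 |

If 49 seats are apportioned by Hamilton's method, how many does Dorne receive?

11

Total 3636096; standard divisor 3636096/49 ≈ 74206.041.
Standard quotas: Arden 9.5461, Brisco 1.3041, Carrow 7.6865, Dorne 11.4610, Eskel 13.9728, Farrow 5.0295.
Lower quotas: Arden 9, Brisco 1, Carrow 7, Dorne 11, Eskel 13, Farrow 5 (sum 46, leaving 3 seats).
Remainders in descending order: Eskel 0.9728, Carrow 0.6865, Arden 0.5461, Dorne 0.4610, Brisco 0.3041, Farrow 0.0295.
Largest remainders: Eskel, Carrow, Arden receive the extra seats.
Dorne receives 11.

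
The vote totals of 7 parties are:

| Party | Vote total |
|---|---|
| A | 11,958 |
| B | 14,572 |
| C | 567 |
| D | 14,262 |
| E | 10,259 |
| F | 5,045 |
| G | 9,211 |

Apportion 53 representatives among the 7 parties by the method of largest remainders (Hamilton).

A: 10, B: 12, C: 0, D: 12, E: 8, F: 4, G: 7

Total 65874; standard divisor 65874/53 ≈ 1242.906.
Standard quotas: A 9.6210, B 11.7241, C 0.4562, D 11.4747, E 8.2540, F 4.0590, G 7.4109.
Lower quotas: A 9, B 11, C 0, D 11, E 8, F 4, G 7 (sum 50, leaving 3 seats).
Remainders in descending order: B 0.7241, A 0.6210, D 0.4747, C 0.4562, G 0.4109, E 0.2540, F 0.0590.
Largest remainders: B, A, D receive the extra seats.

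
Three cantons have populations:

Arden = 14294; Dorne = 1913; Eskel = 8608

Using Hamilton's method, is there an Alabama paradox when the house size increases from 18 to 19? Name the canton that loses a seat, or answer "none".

Dorne

At 18 seats: Arden 10, Dorne 2, Eskel 6.
At 19 seats: Arden 11, Dorne 1, Eskel 7.
Dorne drops from 2 to 1.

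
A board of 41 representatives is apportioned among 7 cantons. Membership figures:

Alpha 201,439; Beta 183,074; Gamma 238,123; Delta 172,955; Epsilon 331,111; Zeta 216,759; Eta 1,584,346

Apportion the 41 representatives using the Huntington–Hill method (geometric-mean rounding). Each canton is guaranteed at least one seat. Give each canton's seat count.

Alpha 3, Beta 3, Gamma 3, Delta 2, Epsilon 5, Zeta 3, Eta 22

With divisor 72160: modified quotas Alpha 2.792, Beta 2.537, Gamma 3.300, Delta 2.397, Epsilon 4.589, Zeta 3.004, Eta 21.956.
Geometric-mean thresholds: Alpha √(2·3)=2.449, Beta √(2·3)=2.449, Gamma √(3·4)=3.464, Delta √(2·3)=2.449, Epsilon √(4·5)=4.472, Zeta √(3·4)=3.464, Eta √(21·22)=21.494.
Each quota rounded against its threshold gives Alpha 3, Beta 3, Gamma 3, Delta 2, Epsilon 5, Zeta 3, Eta 22 (total 41).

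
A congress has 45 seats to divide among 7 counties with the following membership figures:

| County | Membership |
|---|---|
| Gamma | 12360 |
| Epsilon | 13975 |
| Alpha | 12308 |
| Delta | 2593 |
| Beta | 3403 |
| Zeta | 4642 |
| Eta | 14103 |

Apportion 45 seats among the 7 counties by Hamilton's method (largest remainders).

The standard divisor is 63384/45 ≈ 1408.533.
Standard quotas: Gamma 8.7751, Epsilon 9.9217, Alpha 8.7382, Delta 1.8409, Beta 2.4160, Zeta 3.2956, Eta 10.0125.
Lower quotas: Gamma 8, Epsilon 9, Alpha 8, Delta 1, Beta 2, Zeta 3, Eta 10 (sum 41, leaving 4 seats).
Remainders in descending order: Epsilon 0.9217, Delta 0.8409, Gamma 0.7751, Alpha 0.7382, Beta 0.4160, Zeta 0.2956, Eta 0.0125.
Largest remainders: Epsilon, Delta, Gamma, Alpha receive the extra seats.

Gamma 9, Epsilon 10, Alpha 9, Delta 2, Beta 2, Zeta 3, Eta 10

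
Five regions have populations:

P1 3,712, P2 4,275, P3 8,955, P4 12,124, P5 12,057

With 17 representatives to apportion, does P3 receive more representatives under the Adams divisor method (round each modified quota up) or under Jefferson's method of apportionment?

Jefferson

Adams: P1 2, P2 2, P3 3, P4 5, P5 5.
Jefferson: P1 1, P2 2, P3 4, P4 5, P5 5.
P3 gets 3 under Adams and 4 under Jefferson.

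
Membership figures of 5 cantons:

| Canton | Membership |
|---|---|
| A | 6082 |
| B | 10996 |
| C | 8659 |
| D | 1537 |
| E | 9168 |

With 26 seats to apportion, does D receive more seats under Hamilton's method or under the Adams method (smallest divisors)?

Adams

Hamilton: A 4, B 8, C 6, D 1, E 7.
Adams: A 4, B 8, C 6, D 2, E 6.
D gets 1 under Hamilton and 2 under Adams.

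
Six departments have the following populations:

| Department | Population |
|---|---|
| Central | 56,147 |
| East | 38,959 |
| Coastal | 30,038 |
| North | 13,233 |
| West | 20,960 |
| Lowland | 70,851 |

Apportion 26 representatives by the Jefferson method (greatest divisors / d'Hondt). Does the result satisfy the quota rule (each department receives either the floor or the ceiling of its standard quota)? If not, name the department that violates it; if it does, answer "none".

none

Standard quotas: Central 6.342, East 4.400, Coastal 3.393, North 1.495, West 2.367, Lowland 8.003.
Jefferson allocation: Central 7, East 4, Coastal 3, North 1, West 2, Lowland 9.
Every allocation lies between the lower and upper quota.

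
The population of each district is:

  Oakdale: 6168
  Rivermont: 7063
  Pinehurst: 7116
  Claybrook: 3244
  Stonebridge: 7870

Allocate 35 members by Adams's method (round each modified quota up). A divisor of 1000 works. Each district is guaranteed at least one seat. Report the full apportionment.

With modified divisor 1000: modified quotas Oakdale 6.168, Rivermont 7.063, Pinehurst 7.116, Claybrook 3.244, Stonebridge 7.870.
Rounding up: Oakdale 7, Rivermont 8, Pinehurst 8, Claybrook 4, Stonebridge 8 (total 35).

Oakdale 7, Rivermont 8, Pinehurst 8, Claybrook 4, Stonebridge 8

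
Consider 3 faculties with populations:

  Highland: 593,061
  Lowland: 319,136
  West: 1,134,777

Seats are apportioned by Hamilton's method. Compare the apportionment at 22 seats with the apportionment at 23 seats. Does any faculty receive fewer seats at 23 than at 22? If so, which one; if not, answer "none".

At 22 seats: Highland 6, Lowland 4, West 12.
At 23 seats: Highland 7, Lowland 3, West 13.
Lowland drops from 4 to 3.

Lowland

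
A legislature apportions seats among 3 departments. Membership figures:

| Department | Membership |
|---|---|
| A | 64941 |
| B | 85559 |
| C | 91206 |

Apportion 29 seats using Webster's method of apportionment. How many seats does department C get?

11

Standard divisor 241706/29 ≈ 8334.69; standard quotas: A 7.792, B 10.265, C 10.943.
Rounding to the nearest integer gives A 8, B 10, C 11 — total 29, matching the house size, so no adjustment is needed.
C receives 11.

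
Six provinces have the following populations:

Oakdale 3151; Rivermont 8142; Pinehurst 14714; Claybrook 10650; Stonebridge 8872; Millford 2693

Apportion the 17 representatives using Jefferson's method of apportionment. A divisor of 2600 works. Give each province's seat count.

With modified divisor 2600: modified quotas Oakdale 1.212, Rivermont 3.132, Pinehurst 5.659, Claybrook 4.096, Stonebridge 3.412, Millford 1.036.
Rounding down: Oakdale 1, Rivermont 3, Pinehurst 5, Claybrook 4, Stonebridge 3, Millford 1 (total 17).

Oakdale: 1, Rivermont: 3, Pinehurst: 5, Claybrook: 4, Stonebridge: 3, Millford: 1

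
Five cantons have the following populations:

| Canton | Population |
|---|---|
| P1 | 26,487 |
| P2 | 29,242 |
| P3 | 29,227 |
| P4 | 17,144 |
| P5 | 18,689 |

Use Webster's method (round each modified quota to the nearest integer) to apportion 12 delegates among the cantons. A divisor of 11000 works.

With modified divisor 11000: modified quotas P1 2.408, P2 2.658, P3 2.657, P4 1.559, P5 1.699.
Rounding to the nearest integer: P1 2, P2 3, P3 3, P4 2, P5 2 (total 12).

P1=2; P2=3; P3=3; P4=2; P5=2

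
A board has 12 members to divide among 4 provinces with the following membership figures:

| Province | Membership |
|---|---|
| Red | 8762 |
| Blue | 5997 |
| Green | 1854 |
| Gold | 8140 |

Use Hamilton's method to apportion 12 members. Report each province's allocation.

Total 24753; standard divisor 24753/12 ≈ 2062.75.
Standard quotas: Red 4.2477, Blue 2.9073, Green 0.8988, Gold 3.9462.
Lower quotas: Red 4, Blue 2, Green 0, Gold 3 (sum 9, leaving 3 seats).
Remainders in descending order: Gold 0.9462, Blue 0.9073, Green 0.8988, Red 0.2477.
The surplus seats go to Gold, Blue, Green.

Red=4; Blue=3; Green=1; Gold=4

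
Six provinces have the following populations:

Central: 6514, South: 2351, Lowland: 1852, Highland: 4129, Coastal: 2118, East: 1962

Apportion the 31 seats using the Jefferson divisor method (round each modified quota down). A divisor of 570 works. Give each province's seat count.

With modified divisor 570: modified quotas Central 11.428, South 4.125, Lowland 3.249, Highland 7.244, Coastal 3.716, East 3.442.
Rounding down: Central 11, South 4, Lowland 3, Highland 7, Coastal 3, East 3 (total 31).

Central: 11; South: 4; Lowland: 3; Highland: 7; Coastal: 3; East: 3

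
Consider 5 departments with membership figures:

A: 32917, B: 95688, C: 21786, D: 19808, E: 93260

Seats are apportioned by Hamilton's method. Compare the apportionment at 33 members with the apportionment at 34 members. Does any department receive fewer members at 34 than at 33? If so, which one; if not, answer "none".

At 33 seats: A 4, B 12, C 3, D 2, E 12.
At 34 seats: A 4, B 12, C 3, D 3, E 12.
No department's allocation decreased.

none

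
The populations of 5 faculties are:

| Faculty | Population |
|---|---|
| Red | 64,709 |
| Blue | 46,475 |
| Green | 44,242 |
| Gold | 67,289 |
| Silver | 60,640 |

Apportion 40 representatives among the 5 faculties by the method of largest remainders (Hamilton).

Red: 9; Blue: 7; Green: 6; Gold: 9; Silver: 9

The standard divisor is 283355/40 ≈ 7083.875.
Standard quotas: Red 9.1347, Blue 6.5607, Green 6.2455, Gold 9.4989, Silver 8.5603.
Lower quotas: Red 9, Blue 6, Green 6, Gold 9, Silver 8 (sum 38, leaving 2 seats).
Remainders in descending order: Blue 0.5607, Silver 0.5603, Gold 0.4989, Green 0.2455, Red 0.1347.
Largest remainders: Blue, Silver receive the extra seats.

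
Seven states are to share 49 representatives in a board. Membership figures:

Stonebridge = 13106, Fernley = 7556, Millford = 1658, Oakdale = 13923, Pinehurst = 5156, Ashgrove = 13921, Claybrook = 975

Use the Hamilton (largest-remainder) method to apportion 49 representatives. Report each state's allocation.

The standard divisor is 56295/49 ≈ 1148.878.
Standard quotas: Stonebridge 11.4077, Fernley 6.5769, Millford 1.4431, Oakdale 12.1188, Pinehurst 4.4879, Ashgrove 12.1170, Claybrook 0.8487.
Lower quotas: Stonebridge 11, Fernley 6, Millford 1, Oakdale 12, Pinehurst 4, Ashgrove 12, Claybrook 0 (sum 46, leaving 3 seats).
Remainders in descending order: Claybrook 0.8487, Fernley 0.5769, Pinehurst 0.4879, Millford 0.4431, Stonebridge 0.4077, Oakdale 0.1188, Ashgrove 0.1170.
The surplus seats go to Claybrook, Fernley, Pinehurst.

Stonebridge 11, Fernley 7, Millford 1, Oakdale 12, Pinehurst 5, Ashgrove 12, Claybrook 1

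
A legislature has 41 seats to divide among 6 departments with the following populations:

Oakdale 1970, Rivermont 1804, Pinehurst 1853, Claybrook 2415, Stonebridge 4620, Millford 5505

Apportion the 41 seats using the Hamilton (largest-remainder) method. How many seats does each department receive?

Oakdale: 5, Rivermont: 4, Pinehurst: 4, Claybrook: 6, Stonebridge: 10, Millford: 12

The standard divisor is 18167/41 ≈ 443.098.
Standard quotas: Oakdale 4.4460, Rivermont 4.0713, Pinehurst 4.1819, Claybrook 5.4503, Stonebridge 10.4266, Millford 12.4239.
Lower quotas: Oakdale 4, Rivermont 4, Pinehurst 4, Claybrook 5, Stonebridge 10, Millford 12 (sum 39, leaving 2 seats).
Remainders in descending order: Claybrook 0.4503, Oakdale 0.4460, Stonebridge 0.4266, Millford 0.4239, Pinehurst 0.1819, Rivermont 0.0713.
Largest remainders: Claybrook, Oakdale receive the extra seats.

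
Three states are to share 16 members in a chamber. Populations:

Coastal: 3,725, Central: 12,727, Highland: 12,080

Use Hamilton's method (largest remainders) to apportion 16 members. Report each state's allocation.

The standard divisor is 28532/16 ≈ 1783.25.
Standard quotas: Coastal 2.0889, Central 7.1370, Highland 6.7741.
Lower quotas: Coastal 2, Central 7, Highland 6 (sum 15, leaving 1 seat).
Remainders in descending order: Highland 0.7741, Central 0.1370, Coastal 0.0889.
Largest remainder: Highland receives the extra seat.

Coastal 2, Central 7, Highland 7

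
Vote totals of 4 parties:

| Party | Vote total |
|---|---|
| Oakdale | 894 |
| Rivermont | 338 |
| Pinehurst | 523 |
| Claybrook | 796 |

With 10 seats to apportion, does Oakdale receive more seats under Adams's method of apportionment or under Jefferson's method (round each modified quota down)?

Adams: Oakdale 3, Rivermont 2, Pinehurst 2, Claybrook 3.
Jefferson: Oakdale 4, Rivermont 1, Pinehurst 2, Claybrook 3.
Oakdale gets 3 under Adams and 4 under Jefferson.

Jefferson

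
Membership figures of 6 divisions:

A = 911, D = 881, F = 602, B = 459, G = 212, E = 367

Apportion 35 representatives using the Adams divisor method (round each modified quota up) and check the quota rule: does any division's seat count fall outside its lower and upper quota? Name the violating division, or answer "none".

none

Standard quotas: A 9.291, D 8.985, F 6.139, B 4.681, G 2.162, E 3.743.
Adams allocation: A 9, D 9, F 6, B 5, G 2, E 4.
Every allocation lies between the lower and upper quota.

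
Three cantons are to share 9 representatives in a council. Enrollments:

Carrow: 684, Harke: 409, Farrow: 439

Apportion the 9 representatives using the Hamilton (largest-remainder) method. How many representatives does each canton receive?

The standard divisor is 1532/9 ≈ 170.222.
Standard quotas: Carrow 4.018, Harke 2.403, Farrow 2.579.
Lower quotas: Carrow 4, Harke 2, Farrow 2 (sum 8, leaving 1 seat).
Remainders in descending order: Farrow 0.579, Harke 0.403, Carrow 0.018.
Largest remainder: Farrow receives the extra seat.

Carrow 4, Harke 2, Farrow 3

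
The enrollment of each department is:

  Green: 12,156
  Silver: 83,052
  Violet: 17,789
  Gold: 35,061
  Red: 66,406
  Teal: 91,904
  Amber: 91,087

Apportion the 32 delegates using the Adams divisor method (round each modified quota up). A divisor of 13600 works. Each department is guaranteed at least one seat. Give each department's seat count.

Green: 1; Silver: 7; Violet: 2; Gold: 3; Red: 5; Teal: 7; Amber: 7

With modified divisor 13600: modified quotas Green 0.894, Silver 6.107, Violet 1.308, Gold 2.578, Red 4.883, Teal 6.758, Amber 6.698.
Rounding up: Green 1, Silver 7, Violet 2, Gold 3, Red 5, Teal 7, Amber 7 (total 32).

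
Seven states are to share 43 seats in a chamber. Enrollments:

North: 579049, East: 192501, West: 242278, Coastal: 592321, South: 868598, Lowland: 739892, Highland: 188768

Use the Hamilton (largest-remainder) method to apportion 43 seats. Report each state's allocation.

The standard divisor is 3403407/43 = 79149.
Standard quotas: North 7.3159, East 2.4321, West 3.0610, Coastal 7.4836, South 10.9742, Lowland 9.3481, Highland 2.3850.
Lower quotas: North 7, East 2, West 3, Coastal 7, South 10, Lowland 9, Highland 2 (sum 40, leaving 3 seats).
Remainders in descending order: South 0.9742, Coastal 0.4836, East 0.4321, Highland 0.3850, Lowland 0.3481, North 0.3159, West 0.0610.
The surplus seats go to South, Coastal, East.

North=7, East=3, West=3, Coastal=8, South=11, Lowland=9, Highland=2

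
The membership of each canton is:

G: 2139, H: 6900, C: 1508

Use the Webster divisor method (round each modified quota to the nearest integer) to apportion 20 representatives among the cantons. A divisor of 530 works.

G=4, H=13, C=3

With modified divisor 530: modified quotas G 4.036, H 13.019, C 2.845.
Rounding to the nearest integer: G 4, H 13, C 3 (total 20).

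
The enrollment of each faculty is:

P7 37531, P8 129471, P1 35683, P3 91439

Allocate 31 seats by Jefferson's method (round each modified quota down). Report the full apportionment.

Standard divisor 294124/31 ≈ 9487.871; standard quotas: P7 3.956, P8 13.646, P1 3.761, P3 9.637.
Rounding down gives 3, 13, 3, 9 = 28 seats, so the divisor must be adjusted.
With modified divisor 9000: modified quotas P7 4.170, P8 14.386, P1 3.965, P3 10.160.
Rounding down: P7 4, P8 14, P1 3, P3 10 (total 31).

P7=4, P8=14, P1=3, P3=10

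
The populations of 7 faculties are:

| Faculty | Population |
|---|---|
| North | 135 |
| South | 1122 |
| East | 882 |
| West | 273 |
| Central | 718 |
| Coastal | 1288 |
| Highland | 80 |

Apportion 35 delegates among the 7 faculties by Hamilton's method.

North 1; South 9; East 7; West 2; Central 5; Coastal 10; Highland 1

Standard divisor: 4498 ÷ 35 ≈ 128.514.
Standard quotas: North 1.050, South 8.731, East 6.863, West 2.124, Central 5.587, Coastal 10.022, Highland 0.622.
Lower quotas: North 1, South 8, East 6, West 2, Central 5, Coastal 10, Highland 0 (sum 32, leaving 3 seats).
Remainders in descending order: East 0.863, South 0.731, Highland 0.622, Central 0.587, West 0.124, North 0.050, Coastal 0.022.
Largest remainders: East, South, Highland receive the extra seats.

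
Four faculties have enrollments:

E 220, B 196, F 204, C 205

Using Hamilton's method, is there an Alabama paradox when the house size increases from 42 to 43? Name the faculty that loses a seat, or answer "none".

At 42 seats: E 11, B 10, F 10, C 11.
At 43 seats: E 11, B 10, F 11, C 11.
No faculty's allocation decreased.

none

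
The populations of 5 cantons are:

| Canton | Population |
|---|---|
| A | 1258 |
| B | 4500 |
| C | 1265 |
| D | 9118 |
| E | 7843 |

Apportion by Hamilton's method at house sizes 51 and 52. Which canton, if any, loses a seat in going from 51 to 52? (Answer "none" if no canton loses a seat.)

A

At 51 seats: A 3, B 9, C 3, D 19, E 17.
At 52 seats: A 2, B 10, C 3, D 20, E 17.
A drops from 3 to 2.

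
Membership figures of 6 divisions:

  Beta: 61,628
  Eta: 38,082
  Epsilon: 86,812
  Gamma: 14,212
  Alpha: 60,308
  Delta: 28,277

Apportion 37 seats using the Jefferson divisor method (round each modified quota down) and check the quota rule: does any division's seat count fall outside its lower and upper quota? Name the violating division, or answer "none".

Standard quotas: Beta 7.881, Eta 4.870, Epsilon 11.102, Gamma 1.818, Alpha 7.713, Delta 3.616.
Jefferson allocation: Beta 8, Eta 5, Epsilon 12, Gamma 1, Alpha 8, Delta 3.
Every allocation lies between the lower and upper quota.

none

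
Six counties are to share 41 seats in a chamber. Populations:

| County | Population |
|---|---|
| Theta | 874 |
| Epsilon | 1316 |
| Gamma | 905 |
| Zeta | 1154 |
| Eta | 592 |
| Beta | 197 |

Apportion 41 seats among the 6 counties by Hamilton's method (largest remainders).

Theta=7; Epsilon=11; Gamma=7; Zeta=9; Eta=5; Beta=2

The standard divisor is 5038/41 ≈ 122.878.
Standard quotas: Theta 7.113, Epsilon 10.710, Gamma 7.365, Zeta 9.391, Eta 4.818, Beta 1.603.
Lower quotas: Theta 7, Epsilon 10, Gamma 7, Zeta 9, Eta 4, Beta 1 (sum 38, leaving 3 seats).
Remainders in descending order: Eta 0.818, Epsilon 0.710, Beta 0.603, Zeta 0.391, Gamma 0.365, Theta 0.113.
Largest remainders: Eta, Epsilon, Beta receive the extra seats.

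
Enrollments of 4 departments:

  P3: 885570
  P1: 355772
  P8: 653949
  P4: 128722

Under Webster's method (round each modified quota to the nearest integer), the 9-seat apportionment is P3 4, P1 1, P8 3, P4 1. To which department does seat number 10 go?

P1

Priority for the next seat is population ÷ (current seats + 0.5).
Priorities: P3 196793.333, P1 237181.333, P8 186842.571, P4 85814.667.
Highest priority: P1.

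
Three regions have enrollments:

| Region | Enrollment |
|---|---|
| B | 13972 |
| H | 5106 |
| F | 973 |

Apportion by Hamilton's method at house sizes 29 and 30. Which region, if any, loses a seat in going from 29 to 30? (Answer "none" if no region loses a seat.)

At 29 seats: B 20, H 7, F 2.
At 30 seats: B 21, H 8, F 1.
F drops from 2 to 1.

F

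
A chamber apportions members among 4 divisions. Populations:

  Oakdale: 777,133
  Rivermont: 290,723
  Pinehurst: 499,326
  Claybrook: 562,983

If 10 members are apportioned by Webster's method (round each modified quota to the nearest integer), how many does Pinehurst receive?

2

Standard divisor 2130165/10 ≈ 213016.5; standard quotas: Oakdale 3.648, Rivermont 1.365, Pinehurst 2.344, Claybrook 2.643.
Rounding to the nearest integer gives Oakdale 4, Rivermont 1, Pinehurst 2, Claybrook 3 — total 10, matching the house size, so no adjustment is needed.
Pinehurst receives 2.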